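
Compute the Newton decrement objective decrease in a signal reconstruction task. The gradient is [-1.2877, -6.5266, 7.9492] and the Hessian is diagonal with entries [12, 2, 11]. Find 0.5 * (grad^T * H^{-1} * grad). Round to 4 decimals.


Step 1: H is diagonal, so H^(-1) * g = [-0.1073, -3.2633, 0.7227].
Step 2: g^T H^(-1) g = sum_i g_i^2 / H_ii
  = (-1.2877)^2/12 + (-6.5266)^2/2 + (7.9492)^2/11
  = 0.1382 + 21.2983 + 5.7445 = 27.181
Step 3: Objective decrease = 0.5 * g^T H^(-1) g = 13.5905


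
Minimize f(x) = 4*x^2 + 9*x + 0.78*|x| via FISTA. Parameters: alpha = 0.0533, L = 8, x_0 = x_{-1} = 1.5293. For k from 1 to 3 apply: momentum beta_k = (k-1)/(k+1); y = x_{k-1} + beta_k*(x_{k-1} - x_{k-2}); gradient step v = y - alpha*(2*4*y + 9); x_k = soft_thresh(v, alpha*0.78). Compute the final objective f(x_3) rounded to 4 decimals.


FISTA on f(x) = 4*x^2 + 9*x + 0.78*|x|
L = 8, alpha = 0.0533
Iteration 1: beta = 0.0, y = 1.5293 + 0.0*(1.5293 - 1.5293) = 1.5293
  grad(y) = 21.2344, v = y - alpha*grad = 0.3975
  prox(v) = soft_thresh(0.3975, 0.0416) = 0.3559
Iteration 2: beta = 0.3333, y = 0.3559 + 0.3333*(0.3559 - 1.5293) = -0.0352
  grad(y) = 8.7185, v = y - alpha*grad = -0.4999
  prox(v) = soft_thresh(-0.4999, 0.0416) = -0.4583
Iteration 3: beta = 0.5, y = -0.4583 + 0.5*(-0.4583 - 0.3559) = -0.8654
  grad(y) = 2.0765, v = y - alpha*grad = -0.9761
  prox(v) = soft_thresh(-0.9761, 0.0416) = -0.9345
f(x_3) = 4*(-0.9345)^2 + 9*(-0.9345) + 0.78*|-0.9345| = -4.1885


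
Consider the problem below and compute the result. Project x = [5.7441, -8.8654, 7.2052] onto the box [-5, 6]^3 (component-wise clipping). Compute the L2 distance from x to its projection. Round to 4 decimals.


Project each component onto [-5, 6].
clip(5.7441) = 5.7441, clip(-8.8654) = -5.0, clip(7.2052) = 6.0
Projection = [5.7441, -5.0, 6.0]
Squared diffs: [0.0, 14.9413, 1.4525]
Distance = sqrt(16.3938) = 4.0489


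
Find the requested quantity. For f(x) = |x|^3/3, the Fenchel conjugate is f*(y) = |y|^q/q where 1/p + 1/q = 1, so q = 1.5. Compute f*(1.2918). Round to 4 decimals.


The conjugate exponent q satisfies 1/p + 1/q = 1.
p = 3, so q = 3/(3 - 1) = 1.5
|y|^q = 1.2918^1.5 = 1.4682
f*(1.2918) = 1.4682 / 1.5 = 0.9788


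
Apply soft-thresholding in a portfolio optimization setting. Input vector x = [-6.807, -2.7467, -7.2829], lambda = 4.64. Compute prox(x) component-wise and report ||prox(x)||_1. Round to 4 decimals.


Soft-thresholding with lambda = 4.64:
prox(-6.807) = sign(-6.807)*max(|-6.807| - 4.64, 0) = -2.167
prox(-2.7467) = sign(-2.7467)*max(|-2.7467| - 4.64, 0) = 0.0
prox(-7.2829) = sign(-7.2829)*max(|-7.2829| - 4.64, 0) = -2.6429
prox(x) = [-2.167, 0.0, -2.6429]
||prox(x)||_1 = 2.167 + 0.0 + 2.6429 = 4.8099


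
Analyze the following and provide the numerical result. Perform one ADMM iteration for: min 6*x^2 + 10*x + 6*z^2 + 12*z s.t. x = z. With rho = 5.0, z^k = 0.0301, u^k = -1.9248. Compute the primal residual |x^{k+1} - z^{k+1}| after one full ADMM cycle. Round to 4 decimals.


ADMM iteration with rho = 5.0, z^k = 0.0301, u^k = -1.9248
Step 1: x-update.
Minimize 6*x^2 + 10*x + (5.0/2)*(x - 0.0301 - 1.9248)^2
FOC: (2*6 + 5.0)*x = -10 + 5.0*(0.0301 + 1.9248)
x^{k+1} = -0.0133
Step 2: z-update.
Minimize 6*z^2 + 12*z + (5.0/2)*(-0.0133 - z - 1.9248)^2
FOC: (2*6 + 5.0)*z = -12 + 5.0*(-0.0133 - 1.9248)
z^{k+1} = -1.2759
Step 3: u-update.
u^{k+1} = -1.9248 - 0.0133 + 1.2759 = -0.6622
Step 4: Primal residual = |-0.0133 + 1.2759| = 1.2626


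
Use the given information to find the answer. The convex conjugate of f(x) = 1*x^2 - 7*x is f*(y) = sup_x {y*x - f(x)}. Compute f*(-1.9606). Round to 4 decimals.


f*(y) = sup_x {y*x - a*x^2 - b*x} = sup_x {(y-b)*x - a*x^2}
FOC: (y - b) - 2a*x = 0 => x* = (y - b)/(2a)
x* = (-1.9606 + 7)/(2*1) = 2.5197
f*(-1.9606) = (y-b)^2/(4a) = (-1.9606 + 7)^2/(4*1)
= 25.3956/4 = 6.3489


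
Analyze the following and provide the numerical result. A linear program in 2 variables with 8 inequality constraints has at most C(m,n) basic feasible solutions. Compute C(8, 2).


Each vertex corresponds to some choice of n active constraints out of m, so the number of vertices is at most C(m, n) = m! / (n!(m-n)!).
m = 8, n = 2
Numerator: 8 * 7
Denominator: 2! = 2
C(8, 2) = 28


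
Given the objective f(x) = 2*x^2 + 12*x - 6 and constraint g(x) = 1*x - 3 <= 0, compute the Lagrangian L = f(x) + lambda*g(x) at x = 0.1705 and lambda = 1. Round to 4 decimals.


Step 1: Evaluate f(x).
f(0.1705) = 2*0.1705^2 + 12*0.1705 - 6 = -3.8959
Step 2: Evaluate g(x).
g(0.1705) = 1*0.1705 - 3 = -2.8295
Step 3: Compute Lagrangian.
L = -3.8959 + 1*-2.8295 = -6.7254


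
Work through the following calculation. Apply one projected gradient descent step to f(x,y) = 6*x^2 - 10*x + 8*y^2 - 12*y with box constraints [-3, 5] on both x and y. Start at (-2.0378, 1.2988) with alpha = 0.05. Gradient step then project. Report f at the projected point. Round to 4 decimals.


Step 1: Compute gradient at (-2.0378, 1.2988).
grad_x = 2*6*-2.0378 - 10 = -34.4536
grad_y = 2*8*1.2988 - 12 = 8.7808
Step 2: Gradient step.
x_raw = -2.0378 - 0.05*-34.4536 = -0.3151
y_raw = 1.2988 - 0.05*8.7808 = 0.8598
Step 3: Project onto [-3, 5].
x_proj = clip(-0.3151) = -0.3151
y_proj = clip(0.8598) = 0.8598
Step 4: Evaluate f.
f(-0.3151, 0.8598) = -0.6566


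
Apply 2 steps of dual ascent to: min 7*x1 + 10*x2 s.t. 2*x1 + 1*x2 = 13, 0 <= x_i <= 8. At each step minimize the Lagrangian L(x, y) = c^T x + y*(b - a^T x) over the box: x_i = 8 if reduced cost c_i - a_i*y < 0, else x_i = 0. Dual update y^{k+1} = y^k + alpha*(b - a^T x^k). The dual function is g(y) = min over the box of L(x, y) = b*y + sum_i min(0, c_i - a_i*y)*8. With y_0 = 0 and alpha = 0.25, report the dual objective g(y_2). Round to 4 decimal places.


Dual ascent for LP: min 7*x1 + 10*x2, 2*x1 + 1*x2 = 13, 0 <= x_i <= 8
Step 1: y^k = 0.0, reduced costs: (7.0, 10.0)
  x^k = (0.0, 0.0), subgradient = b - a^T x = 13.0
  y^{k+1} = 0.0 + 0.25*13.0 = 3.25
Step 2: y^k = 3.25, reduced costs: (0.5, 6.75)
  x^k = (0.0, 0.0), subgradient = b - a^T x = 13.0
  y^{k+1} = 3.25 + 0.25*13.0 = 6.5
Dual objective at y_2 = 6.5: reduced costs (-6.0, 3.5), box minimizer x = (8.0, 0.0)
g(y_2) = b*y + (c1 - a1*y)*x1 + (c2 - a2*y)*x2 = 13*6.5 + (-6.0)*8.0 + 3.5*0.0 = 84.5 - 48.0 + 0.0 = 36.5


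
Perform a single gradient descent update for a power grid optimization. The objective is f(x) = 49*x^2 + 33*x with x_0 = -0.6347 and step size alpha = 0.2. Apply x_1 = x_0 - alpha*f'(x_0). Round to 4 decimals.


We compute the gradient at x_0 and apply the update.
f'(x) = 98*x + 33
f'(-0.6347) = 98*-0.6347 + 33 = -29.2006
x_1 = -0.6347 - 0.2*-29.2006 = 5.2054


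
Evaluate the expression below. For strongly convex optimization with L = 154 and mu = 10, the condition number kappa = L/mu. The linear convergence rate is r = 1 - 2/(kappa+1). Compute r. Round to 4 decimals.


Step 1: Compute the condition number.
kappa = L/mu = 154/10 = 15.4
Step 2: Compute the convergence rate.
r = 1 - 2/(kappa + 1) = 1 - 2*mu/(L + mu) = (L - mu)/(L + mu) = 144/164 = 0.878


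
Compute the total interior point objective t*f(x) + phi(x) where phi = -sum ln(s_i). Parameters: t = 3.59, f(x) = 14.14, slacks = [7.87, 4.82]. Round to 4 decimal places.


Step 1: Compute log-barrier.
ln values: [2.0631, 1.5728]
phi = -(2.0631 + 1.5728) = -3.6358
Step 2: Compute augmented objective.
t*f(x) = 3.59*14.14 = 50.7626
Total = 50.7626 - 3.6358 = 47.1268


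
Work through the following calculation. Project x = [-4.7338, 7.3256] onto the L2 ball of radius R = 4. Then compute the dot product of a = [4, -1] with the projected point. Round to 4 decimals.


Step 1: Compute ||x|| (intermediates to 6 decimals).
||x|| = sqrt((-4.7338)^2 + 7.3256^2) = 8.722
Step 2: Project.
Since ||x|| > R, scale = R/||x|| = 4/8.722 = 0.45861, proj(x) = scale * x
proj(x) = [-2.170968, 3.359593]
Step 3: Dot product.
a^T * proj(x) = 4*(-2.170968) - 1*3.359593 = -12.0435


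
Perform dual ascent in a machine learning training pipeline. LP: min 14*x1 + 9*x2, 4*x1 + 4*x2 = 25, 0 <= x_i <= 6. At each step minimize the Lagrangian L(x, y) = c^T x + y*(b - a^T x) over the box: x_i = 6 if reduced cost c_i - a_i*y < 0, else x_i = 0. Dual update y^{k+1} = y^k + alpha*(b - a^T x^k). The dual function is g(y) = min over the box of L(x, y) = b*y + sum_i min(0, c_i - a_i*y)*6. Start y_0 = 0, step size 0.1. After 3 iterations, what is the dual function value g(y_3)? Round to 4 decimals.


Dual ascent for LP: min 14*x1 + 9*x2, 4*x1 + 4*x2 = 25, 0 <= x_i <= 6
Step 1: y^k = 0.0, reduced costs: (14.0, 9.0)
  x^k = (0.0, 0.0), subgradient = b - a^T x = 25.0
  y^{k+1} = 0.0 + 0.1*25.0 = 2.5
Step 2: y^k = 2.5, reduced costs: (4.0, -1.0)
  x^k = (0.0, 6.0), subgradient = b - a^T x = 1.0
  y^{k+1} = 2.5 + 0.1*1.0 = 2.6
Step 3: y^k = 2.6, reduced costs: (3.6, -1.4)
  x^k = (0.0, 6.0), subgradient = b - a^T x = 1.0
  y^{k+1} = 2.6 + 0.1*1.0 = 2.7
Dual objective at y_3 = 2.7: reduced costs (3.2, -1.8), box minimizer x = (0.0, 6.0)
g(y_3) = b*y + (c1 - a1*y)*x1 + (c2 - a2*y)*x2 = 25*2.7 + 3.2*0.0 + (-1.8)*6.0 = 67.5 + 0.0 - 10.8 = 56.7


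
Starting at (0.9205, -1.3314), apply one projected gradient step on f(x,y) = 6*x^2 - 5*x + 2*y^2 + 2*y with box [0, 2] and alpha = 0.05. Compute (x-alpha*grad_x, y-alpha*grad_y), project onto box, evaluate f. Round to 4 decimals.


Step 1: Compute gradient at (0.9205, -1.3314).
grad_x = 2*6*0.9205 - 5 = 6.046
grad_y = 2*2*-1.3314 + 2 = -3.3256
Step 2: Gradient step.
x_raw = 0.9205 - 0.05*6.046 = 0.6182
y_raw = -1.3314 - 0.05*-3.3256 = -1.1651
Step 3: Project onto [0, 2].
x_proj = clip(0.6182) = 0.6182
y_proj = clip(-1.1651) = 0.0
Step 4: Evaluate f.
f(0.6182, 0.0) = -0.798


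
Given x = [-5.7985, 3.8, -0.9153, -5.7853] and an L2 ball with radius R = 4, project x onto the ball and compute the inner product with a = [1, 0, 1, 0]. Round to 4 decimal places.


Step 1: Compute ||x|| (intermediates to 6 decimals).
||x|| = sqrt((-5.7985)^2 + 3.8^2 + (-0.9153)^2 + (-5.7853)^2) = 9.075796
Step 2: Project.
Since ||x|| > R, scale = R/||x|| = 4/9.075796 = 0.440733, proj(x) = scale * x
proj(x) = [-2.55559, 1.674785, -0.403403, -2.549773]
Step 3: Dot product.
a^T * proj(x) = 1*(-2.55559) + 0*1.674785 + 1*(-0.403403) + 0*(-2.549773) = -2.959


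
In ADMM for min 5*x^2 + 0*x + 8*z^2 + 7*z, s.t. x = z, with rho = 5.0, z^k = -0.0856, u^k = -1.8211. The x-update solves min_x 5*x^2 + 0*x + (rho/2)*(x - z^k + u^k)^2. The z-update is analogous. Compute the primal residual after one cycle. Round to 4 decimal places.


ADMM iteration with rho = 5.0, z^k = -0.0856, u^k = -1.8211
Step 1: x-update.
Minimize 5*x^2 + 0*x + (5.0/2)*(x + 0.0856 - 1.8211)^2
FOC: (2*5 + 5.0)*x = 0 + 5.0*(-0.0856 + 1.8211)
x^{k+1} = 0.5785
Step 2: z-update.
Minimize 8*z^2 + 7*z + (5.0/2)*(0.5785 - z - 1.8211)^2
FOC: (2*8 + 5.0)*z = -7 + 5.0*(0.5785 - 1.8211)
z^{k+1} = -0.6292
Step 3: u-update.
u^{k+1} = -1.8211 + 0.5785 + 0.6292 = -0.6134
Step 4: Primal residual = |0.5785 + 0.6292| = 1.2077


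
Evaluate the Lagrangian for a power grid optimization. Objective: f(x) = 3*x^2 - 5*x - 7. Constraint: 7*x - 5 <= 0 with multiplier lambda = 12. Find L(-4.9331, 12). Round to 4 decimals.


Step 1: Evaluate f(x).
f(-4.9331) = 3*(-4.9331)^2 - 5*(-4.9331) - 7 = 90.6719
Step 2: Evaluate g(x).
g(-4.9331) = 7*-4.9331 - 5 = -39.5317
Step 3: Compute Lagrangian.
L = 90.6719 + 12*-39.5317 = -383.7085


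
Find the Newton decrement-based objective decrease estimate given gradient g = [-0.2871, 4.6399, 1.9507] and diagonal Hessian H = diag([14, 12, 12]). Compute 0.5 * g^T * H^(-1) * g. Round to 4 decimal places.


Step 1: H is diagonal, so H^(-1) * g = [-0.0205, 0.3867, 0.1626].
Step 2: g^T H^(-1) g = sum_i g_i^2 / H_ii
  = (-0.2871)^2/14 + (4.6399)^2/12 + (1.9507)^2/12
  = 0.0059 + 1.7941 + 0.3171 = 2.117
Step 3: Objective decrease = 0.5 * g^T H^(-1) g = 1.0585


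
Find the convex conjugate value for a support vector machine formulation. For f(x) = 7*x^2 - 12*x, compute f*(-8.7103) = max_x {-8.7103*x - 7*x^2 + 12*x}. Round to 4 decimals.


f*(y) = sup_x {y*x - a*x^2 - b*x} = sup_x {(y-b)*x - a*x^2}
FOC: (y - b) - 2a*x = 0 => x* = (y - b)/(2a)
x* = (-8.7103 + 12)/(2*7) = 0.235
f*(-8.7103) = (y-b)^2/(4a) = (-8.7103 + 12)^2/(4*7)
= 10.8221/28 = 0.3865


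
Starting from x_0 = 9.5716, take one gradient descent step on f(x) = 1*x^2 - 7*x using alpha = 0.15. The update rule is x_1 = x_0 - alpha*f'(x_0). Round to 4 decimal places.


We compute the gradient at x_0 and apply the update.
f'(x) = 2*x - 7
f'(9.5716) = 2*9.5716 - 7 = 12.1432
x_1 = 9.5716 - 0.15*12.1432 = 7.7501


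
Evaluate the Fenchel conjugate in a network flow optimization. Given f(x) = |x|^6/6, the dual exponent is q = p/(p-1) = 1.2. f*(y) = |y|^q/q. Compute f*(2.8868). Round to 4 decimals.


The conjugate exponent q satisfies 1/p + 1/q = 1.
p = 6, so q = 6/(6 - 1) = 1.2
|y|^q = 2.8868^1.2 = 3.5686
f*(2.8868) = 3.5686 / 1.2 = 2.9738


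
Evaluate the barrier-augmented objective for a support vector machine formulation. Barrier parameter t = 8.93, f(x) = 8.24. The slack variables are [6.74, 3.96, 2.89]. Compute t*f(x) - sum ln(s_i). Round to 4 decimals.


Step 1: Compute log-barrier.
ln values: [1.9081, 1.3762, 1.0613]
phi = -(1.9081 + 1.3762 + 1.0613) = -4.3456
Step 2: Compute augmented objective.
t*f(x) = 8.93*8.24 = 73.5832
Total = 73.5832 - 4.3456 = 69.2376


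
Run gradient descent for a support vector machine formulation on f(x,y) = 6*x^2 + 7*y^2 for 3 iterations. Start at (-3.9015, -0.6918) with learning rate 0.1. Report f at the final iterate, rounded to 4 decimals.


Gradient descent on f(x,y) = 6*x^2 + 7*y^2.
Starting point: (-3.9015, -0.6918), alpha = 0.1
Step 1: grad_x = 2*6*-3.9015 = -46.818, grad_y = 2*7*-0.6918 = -9.6852
  x_1 = -3.9015 - 0.1*-46.818 = 0.7803
  y_1 = -0.6918 - 0.1*-9.6852 = 0.2767
Step 2: grad_x = 2*6*0.7803 = 9.3636, grad_y = 2*7*0.2767 = 3.8741
  x_2 = 0.7803 - 0.1*9.3636 = -0.1561
  y_2 = 0.2767 - 0.1*3.8741 = -0.1107
Step 3: grad_x = 2*6*-0.1561 = -1.8727, grad_y = 2*7*-0.1107 = -1.5496
  x_3 = -0.1561 - 0.1*-1.8727 = 0.0312
  y_3 = -0.1107 - 0.1*-1.5496 = 0.0443
f(0.0312, 0.0443) = 6*0.0312^2 + 7*0.0443^2 = 0.0196


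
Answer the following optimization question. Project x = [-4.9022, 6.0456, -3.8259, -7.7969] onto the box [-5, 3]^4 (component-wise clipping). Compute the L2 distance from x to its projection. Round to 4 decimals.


Project each component onto [-5, 3].
clip(-4.9022) = -4.9022, clip(6.0456) = 3.0, clip(-3.8259) = -3.8259, clip(-7.7969) = -5.0
Projection = [-4.9022, 3.0, -3.8259, -5.0]
Squared diffs: [0.0, 9.2757, 0.0, 7.8226]
Distance = sqrt(17.0983) = 4.135


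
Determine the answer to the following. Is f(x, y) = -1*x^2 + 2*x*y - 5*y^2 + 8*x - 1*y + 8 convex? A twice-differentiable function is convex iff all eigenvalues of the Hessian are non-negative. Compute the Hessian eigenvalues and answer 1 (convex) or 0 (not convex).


The Hessian of f(x,y) = -1*x^2 + 2*x*y - 5*y^2 + 8*x - 1*y + 8 is:
H = [[-2, 2], [2, -10]]
Trace = -2 - 10 = -12
Determinant = -2*-10 - (2)^2 = 16
Discriminant = (-12)^2 - 4*16 = 80.0
Eigenvalues: lambda_1 = -10.4721, lambda_2 = -1.5279
The function is not convex.

0


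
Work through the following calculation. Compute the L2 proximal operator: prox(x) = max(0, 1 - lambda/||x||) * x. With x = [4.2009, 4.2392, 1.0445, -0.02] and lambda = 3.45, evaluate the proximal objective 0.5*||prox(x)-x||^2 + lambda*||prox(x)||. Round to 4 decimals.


Step 1: Compute ||x||.
||x|| = 6.0589
Step 2: Compute scaling factor.
scale = max(0, 1 - 3.45/6.0589) = 0.4306
Step 3: prox(x) = [1.8088, 1.8253, 0.4497, -0.0086]
||prox(x)|| = 2.6089
Step 4: Proximal objective.
0.5*||prox-x||^2 = 5.9513
lambda*||prox|| = 9.0007
Total = 14.9518


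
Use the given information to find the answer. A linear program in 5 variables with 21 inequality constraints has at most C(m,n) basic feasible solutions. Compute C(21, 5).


Each vertex corresponds to some choice of n active constraints out of m, so the number of vertices is at most C(m, n) = m! / (n!(m-n)!).
m = 21, n = 5
Numerator: 21 * 20 * 19 * 18 * 17
Denominator: 5! = 120
C(21, 5) = 20349


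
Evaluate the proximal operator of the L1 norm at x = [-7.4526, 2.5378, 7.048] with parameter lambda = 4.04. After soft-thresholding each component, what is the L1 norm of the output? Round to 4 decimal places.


Soft-thresholding with lambda = 4.04:
prox(-7.4526) = sign(-7.4526)*max(|-7.4526| - 4.04, 0) = -3.4126
prox(2.5378) = sign(2.5378)*max(|2.5378| - 4.04, 0) = 0.0
prox(7.048) = sign(7.048)*max(|7.048| - 4.04, 0) = 3.008
prox(x) = [-3.4126, 0.0, 3.008]
||prox(x)||_1 = 3.4126 + 0.0 + 3.008 = 6.4206


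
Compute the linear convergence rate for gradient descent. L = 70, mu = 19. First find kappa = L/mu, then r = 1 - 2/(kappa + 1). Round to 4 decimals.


Step 1: Compute the condition number.
kappa = L/mu = 70/19 = 3.6842
Step 2: Compute the convergence rate.
r = 1 - 2/(kappa + 1) = 1 - 2*mu/(L + mu) = (L - mu)/(L + mu) = 51/89 = 0.573


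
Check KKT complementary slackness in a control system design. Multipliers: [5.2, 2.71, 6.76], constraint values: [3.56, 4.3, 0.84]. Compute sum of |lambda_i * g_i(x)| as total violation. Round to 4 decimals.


KKT complementary slackness check:
lambda_1 * g_1 = 5.2 * 3.56 = 18.512
lambda_2 * g_2 = 2.71 * 4.3 = 11.653
lambda_3 * g_3 = 6.76 * 0.84 = 5.6784
Total violation = 18.512 + 11.653 + 5.6784 = 35.8434


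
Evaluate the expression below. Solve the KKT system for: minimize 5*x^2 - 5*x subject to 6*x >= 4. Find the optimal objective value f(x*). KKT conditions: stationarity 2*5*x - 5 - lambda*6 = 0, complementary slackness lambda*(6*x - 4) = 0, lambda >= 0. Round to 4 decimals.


Step 1: Try lambda = 0 (constraint inactive).
x_unc = 5/(2*5) = 0.5
Check: 6*0.5 = 3.0 < 4 -- violated!
Step 2: Constraint must be active: 6*x = 4
x* = 4/6 = 2/3 = 0.6667 (rounded; the exact value 2/3 is used below)
lambda = (2*5*(2/3) - 5)/6 = 0.2778
Step 3: Compute optimal value.
f(x*) = 5*(2/3)^2 - 5*(2/3) = -1.1111


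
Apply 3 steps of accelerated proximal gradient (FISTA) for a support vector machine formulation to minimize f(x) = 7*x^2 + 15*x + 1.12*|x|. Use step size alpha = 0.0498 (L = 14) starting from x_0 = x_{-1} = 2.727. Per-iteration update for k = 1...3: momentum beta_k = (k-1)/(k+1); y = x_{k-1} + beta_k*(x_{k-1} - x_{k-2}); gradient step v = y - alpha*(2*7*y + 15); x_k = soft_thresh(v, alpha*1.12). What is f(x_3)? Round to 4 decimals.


FISTA on f(x) = 7*x^2 + 15*x + 1.12*|x|
L = 14, alpha = 0.0498
Iteration 1: beta = 0.0, y = 2.727 + 0.0*(2.727 - 2.727) = 2.727
  grad(y) = 53.178, v = y - alpha*grad = 0.0787
  prox(v) = soft_thresh(0.0787, 0.0558) = 0.023
Iteration 2: beta = 0.3333, y = 0.023 + 0.3333*(0.023 - 2.727) = -0.8784
  grad(y) = 2.7026, v = y - alpha*grad = -1.013
  prox(v) = soft_thresh(-1.013, 0.0558) = -0.9572
Iteration 3: beta = 0.5, y = -0.9572 + 0.5*(-0.9572 - 0.023) = -1.4473
  grad(y) = -5.2619, v = y - alpha*grad = -1.1852
  prox(v) = soft_thresh(-1.1852, 0.0558) = -1.1295
f(x_3) = 7*(-1.1295)^2 + 15*(-1.1295) + 1.12*|-1.1295| = -6.7471


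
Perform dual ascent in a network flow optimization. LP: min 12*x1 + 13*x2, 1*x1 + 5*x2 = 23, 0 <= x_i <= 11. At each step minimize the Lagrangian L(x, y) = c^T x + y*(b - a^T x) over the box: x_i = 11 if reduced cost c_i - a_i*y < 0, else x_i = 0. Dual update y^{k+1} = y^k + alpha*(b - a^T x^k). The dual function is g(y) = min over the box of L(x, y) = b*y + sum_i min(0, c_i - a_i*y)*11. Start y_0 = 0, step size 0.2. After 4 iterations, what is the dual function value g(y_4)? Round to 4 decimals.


Dual ascent for LP: min 12*x1 + 13*x2, 1*x1 + 5*x2 = 23, 0 <= x_i <= 11
Step 1: y^k = 0.0, reduced costs: (12.0, 13.0)
  x^k = (0.0, 0.0), subgradient = b - a^T x = 23.0
  y^{k+1} = 0.0 + 0.2*23.0 = 4.6
Step 2: y^k = 4.6, reduced costs: (7.4, -10.0)
  x^k = (0.0, 11.0), subgradient = b - a^T x = -32.0
  y^{k+1} = 4.6 + 0.2*-32.0 = -1.8
Step 3: y^k = -1.8, reduced costs: (13.8, 22.0)
  x^k = (0.0, 0.0), subgradient = b - a^T x = 23.0
  y^{k+1} = -1.8 + 0.2*23.0 = 2.8
Step 4: y^k = 2.8, reduced costs: (9.2, -1.0)
  x^k = (0.0, 11.0), subgradient = b - a^T x = -32.0
  y^{k+1} = 2.8 + 0.2*-32.0 = -3.6
Dual objective at y_4 = -3.6: reduced costs (15.6, 31.0), box minimizer x = (0.0, 0.0)
g(y_4) = b*y + (c1 - a1*y)*x1 + (c2 - a2*y)*x2 = 23*(-3.6) + 15.6*0.0 + 31.0*0.0 = -82.8 + 0.0 + 0.0 = -82.8


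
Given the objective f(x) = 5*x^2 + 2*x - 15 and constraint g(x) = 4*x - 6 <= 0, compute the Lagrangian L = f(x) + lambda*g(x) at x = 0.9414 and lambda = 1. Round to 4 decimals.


Step 1: Evaluate f(x).
f(0.9414) = 5*0.9414^2 + 2*0.9414 - 15 = -8.686
Step 2: Evaluate g(x).
g(0.9414) = 4*0.9414 - 6 = -2.2344
Step 3: Compute Lagrangian.
L = -8.686 + 1*-2.2344 = -10.9204


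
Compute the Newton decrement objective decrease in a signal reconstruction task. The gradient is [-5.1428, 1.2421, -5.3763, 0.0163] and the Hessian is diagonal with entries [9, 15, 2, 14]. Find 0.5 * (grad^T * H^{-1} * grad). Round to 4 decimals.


Step 1: H is diagonal, so H^(-1) * g = [-0.5714, 0.0828, -2.6882, 0.0012].
Step 2: g^T H^(-1) g = sum_i g_i^2 / H_ii
  = (-5.1428)^2/9 + (1.2421)^2/15 + (-5.3763)^2/2 + (0.0163)^2/14
  = 2.9387 + 0.1029 + 14.4523 + 0.0 = 17.4939
Step 3: Objective decrease = 0.5 * g^T H^(-1) g = 8.7469


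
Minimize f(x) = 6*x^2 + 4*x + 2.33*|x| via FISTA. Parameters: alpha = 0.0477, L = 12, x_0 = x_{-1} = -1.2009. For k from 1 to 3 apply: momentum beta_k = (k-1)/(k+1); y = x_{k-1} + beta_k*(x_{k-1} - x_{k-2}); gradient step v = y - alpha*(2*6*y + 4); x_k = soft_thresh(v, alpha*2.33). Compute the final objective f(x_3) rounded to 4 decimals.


FISTA on f(x) = 6*x^2 + 4*x + 2.33*|x|
L = 12, alpha = 0.0477
Iteration 1: beta = 0.0, y = -1.2009 + 0.0*(-1.2009 + 1.2009) = -1.2009
  grad(y) = -10.4108, v = y - alpha*grad = -0.7043
  prox(v) = soft_thresh(-0.7043, 0.1111) = -0.5932
Iteration 2: beta = 0.3333, y = -0.5932 + 0.3333*(-0.5932 + 1.2009) = -0.3906
  grad(y) = -0.687, v = y - alpha*grad = -0.3578
  prox(v) = soft_thresh(-0.3578, 0.1111) = -0.2467
Iteration 3: beta = 0.5, y = -0.2467 + 0.5*(-0.2467 + 0.5932) = -0.0734
  grad(y) = 3.1189, v = y - alpha*grad = -0.2222
  prox(v) = soft_thresh(-0.2222, 0.1111) = -0.1111
f(x_3) = 6*(-0.1111)^2 + 4*(-0.1111) + 2.33*|-0.1111| = -0.1115


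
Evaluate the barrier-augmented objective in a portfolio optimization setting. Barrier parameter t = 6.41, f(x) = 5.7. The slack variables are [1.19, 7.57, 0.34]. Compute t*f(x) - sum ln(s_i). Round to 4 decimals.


Step 1: Compute log-barrier.
ln values: [0.174, 2.0242, -1.0788]
phi = -(0.174 + 2.0242 - 1.0788) = -1.1193
Step 2: Compute augmented objective.
t*f(x) = 6.41*5.7 = 36.537
Total = 36.537 - 1.1193 = 35.4177


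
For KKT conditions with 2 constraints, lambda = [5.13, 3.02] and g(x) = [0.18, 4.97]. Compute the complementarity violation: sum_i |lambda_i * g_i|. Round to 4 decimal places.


KKT complementary slackness check:
lambda_1 * g_1 = 5.13 * 0.18 = 0.9234
lambda_2 * g_2 = 3.02 * 4.97 = 15.0094
Total violation = 0.9234 + 15.0094 = 15.9328


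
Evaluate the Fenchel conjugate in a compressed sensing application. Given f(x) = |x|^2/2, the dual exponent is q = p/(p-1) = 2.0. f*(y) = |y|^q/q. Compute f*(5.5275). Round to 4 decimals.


The conjugate exponent q satisfies 1/p + 1/q = 1.
p = 2, so q = 2/(2 - 1) = 2.0
|y|^q = 5.5275^2.0 = 30.5533
f*(5.5275) = 30.5533 / 2.0 = 15.2766


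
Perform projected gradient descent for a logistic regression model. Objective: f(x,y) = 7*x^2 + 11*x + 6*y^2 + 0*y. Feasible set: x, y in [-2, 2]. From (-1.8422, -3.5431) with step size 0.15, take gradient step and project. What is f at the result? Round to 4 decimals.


Step 1: Compute gradient at (-1.8422, -3.5431).
grad_x = 2*7*-1.8422 + 11 = -14.7908
grad_y = 2*6*-3.5431 + 0 = -42.5172
Step 2: Gradient step.
x_raw = -1.8422 - 0.15*-14.7908 = 0.3764
y_raw = -3.5431 - 0.15*-42.5172 = 2.8345
Step 3: Project onto [-2, 2].
x_proj = clip(0.3764) = 0.3764
y_proj = clip(2.8345) = 2.0
Step 4: Evaluate f.
f(0.3764, 2.0) = 29.1325


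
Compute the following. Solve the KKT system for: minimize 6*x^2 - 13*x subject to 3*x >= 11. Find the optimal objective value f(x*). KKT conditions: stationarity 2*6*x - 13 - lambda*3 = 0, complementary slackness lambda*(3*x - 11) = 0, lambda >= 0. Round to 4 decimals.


Step 1: Try lambda = 0 (constraint inactive).
x_unc = 13/(2*6) = 1.0833
Check: 3*1.0833 = 3.2499 < 11 -- violated!
Step 2: Constraint must be active: 3*x = 11
x* = 11/3 = 3.6667 (rounded; the exact value 11/3 is used below)
lambda = (2*6*(11/3) - 13)/3 = 10.3333
Step 3: Compute optimal value.
f(x*) = 6*(11/3)^2 - 13*(11/3) = 33.0


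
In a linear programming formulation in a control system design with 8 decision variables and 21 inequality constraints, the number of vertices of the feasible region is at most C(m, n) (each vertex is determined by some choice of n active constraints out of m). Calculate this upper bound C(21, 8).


Each vertex corresponds to some choice of n active constraints out of m, so the number of vertices is at most C(m, n) = m! / (n!(m-n)!).
m = 21, n = 8
Numerator: 21 * 20 * 19 * 18 * 17 * 16 * 15 * 14
Denominator: 8! = 40320
C(21, 8) = 203490


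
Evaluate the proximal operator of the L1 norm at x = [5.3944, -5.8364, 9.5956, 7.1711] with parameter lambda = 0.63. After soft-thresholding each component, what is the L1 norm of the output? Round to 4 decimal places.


Soft-thresholding with lambda = 0.63:
prox(5.3944) = sign(5.3944)*max(|5.3944| - 0.63, 0) = 4.7644
prox(-5.8364) = sign(-5.8364)*max(|-5.8364| - 0.63, 0) = -5.2064
prox(9.5956) = sign(9.5956)*max(|9.5956| - 0.63, 0) = 8.9656
prox(7.1711) = sign(7.1711)*max(|7.1711| - 0.63, 0) = 6.5411
prox(x) = [4.7644, -5.2064, 8.9656, 6.5411]
||prox(x)||_1 = 4.7644 + 5.2064 + 8.9656 + 6.5411 = 25.4775


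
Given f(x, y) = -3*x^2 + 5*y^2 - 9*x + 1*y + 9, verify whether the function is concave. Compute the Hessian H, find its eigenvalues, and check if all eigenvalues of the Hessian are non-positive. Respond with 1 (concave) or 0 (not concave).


The Hessian of f(x,y) = -3*x^2 + 5*y^2 - 9*x + 1*y + 9 is:
H = [[-6, 0], [0, 10]]
Trace = -6 + 10 = 4
Determinant = -6*10 - (0)^2 = -60
Discriminant = (4)^2 - 4*-60 = 256.0
Eigenvalues: lambda_1 = -6.0, lambda_2 = 10.0
The function is not concave.

0


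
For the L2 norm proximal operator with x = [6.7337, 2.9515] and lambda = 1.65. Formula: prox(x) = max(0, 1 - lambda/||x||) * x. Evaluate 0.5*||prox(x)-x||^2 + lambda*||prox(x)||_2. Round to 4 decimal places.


Step 1: Compute ||x||.
||x|| = 7.3521
Step 2: Compute scaling factor.
scale = max(0, 1 - 1.65/7.3521) = 0.7756
Step 3: prox(x) = [5.2225, 2.2891]
||prox(x)|| = 5.7021
Step 4: Proximal objective.
0.5*||prox-x||^2 = 1.3613
lambda*||prox|| = 9.4085
Total = 10.7698


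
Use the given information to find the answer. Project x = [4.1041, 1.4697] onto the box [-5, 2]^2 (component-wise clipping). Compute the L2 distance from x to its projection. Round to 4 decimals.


Project each component onto [-5, 2].
clip(4.1041) = 2.0, clip(1.4697) = 1.4697
Projection = [2.0, 1.4697]
Squared diffs: [4.4272, 0.0]
Distance = sqrt(4.4272) = 2.1041


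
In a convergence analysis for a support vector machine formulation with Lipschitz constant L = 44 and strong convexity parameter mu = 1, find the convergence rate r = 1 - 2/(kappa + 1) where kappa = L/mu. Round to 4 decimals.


Step 1: Compute the condition number.
kappa = L/mu = 44/1 = 44.0
Step 2: Compute the convergence rate.
r = 1 - 2/(kappa + 1) = 1 - 2*mu/(L + mu) = (L - mu)/(L + mu) = 43/45 = 0.9556


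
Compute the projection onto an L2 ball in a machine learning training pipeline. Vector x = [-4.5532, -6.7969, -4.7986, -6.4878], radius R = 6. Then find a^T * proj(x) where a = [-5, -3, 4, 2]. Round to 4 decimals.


Step 1: Compute ||x|| (intermediates to 6 decimals).
||x|| = sqrt((-4.5532)^2 + (-6.7969)^2 + (-4.7986)^2 + (-6.4878)^2) = 11.491196
Step 2: Project.
Since ||x|| > R, scale = R/||x|| = 6/11.491196 = 0.522139, proj(x) = scale * x
proj(x) = [-2.377403, -3.548927, -2.505536, -3.387533]
Step 3: Dot product.
a^T * proj(x) = -5*(-2.377403) - 3*(-3.548927) + 4*(-2.505536) + 2*(-3.387533) = 5.7366


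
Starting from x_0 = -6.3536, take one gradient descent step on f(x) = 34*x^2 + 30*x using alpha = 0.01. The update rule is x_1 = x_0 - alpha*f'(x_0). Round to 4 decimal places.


We compute the gradient at x_0 and apply the update.
f'(x) = 68*x + 30
f'(-6.3536) = 68*-6.3536 + 30 = -402.0448
x_1 = -6.3536 - 0.01*-402.0448 = -2.3332


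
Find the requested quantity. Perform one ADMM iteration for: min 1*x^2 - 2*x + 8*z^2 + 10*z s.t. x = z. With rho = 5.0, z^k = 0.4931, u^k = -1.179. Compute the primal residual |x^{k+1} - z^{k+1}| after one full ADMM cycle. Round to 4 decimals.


ADMM iteration with rho = 5.0, z^k = 0.4931, u^k = -1.179
Step 1: x-update.
Minimize 1*x^2 - 2*x + (5.0/2)*(x - 0.4931 - 1.179)^2
FOC: (2*1 + 5.0)*x = 2 + 5.0*(0.4931 + 1.179)
x^{k+1} = 1.4801
Step 2: z-update.
Minimize 8*z^2 + 10*z + (5.0/2)*(1.4801 - z - 1.179)^2
FOC: (2*8 + 5.0)*z = -10 + 5.0*(1.4801 - 1.179)
z^{k+1} = -0.4045
Step 3: u-update.
u^{k+1} = -1.179 + 1.4801 + 0.4045 = 0.7056
Step 4: Primal residual = |1.4801 + 0.4045| = 1.8846


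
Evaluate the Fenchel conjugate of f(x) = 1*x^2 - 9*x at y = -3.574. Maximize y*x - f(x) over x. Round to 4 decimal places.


f*(y) = sup_x {y*x - a*x^2 - b*x} = sup_x {(y-b)*x - a*x^2}
FOC: (y - b) - 2a*x = 0 => x* = (y - b)/(2a)
x* = (-3.574 + 9)/(2*1) = 2.713
f*(-3.574) = (y-b)^2/(4a) = (-3.574 + 9)^2/(4*1)
= 29.4415/4 = 7.3604


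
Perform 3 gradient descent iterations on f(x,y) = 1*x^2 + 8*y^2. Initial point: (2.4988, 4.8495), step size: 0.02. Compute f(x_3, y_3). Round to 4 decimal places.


Gradient descent on f(x,y) = 1*x^2 + 8*y^2.
Starting point: (2.4988, 4.8495), alpha = 0.02
Step 1: grad_x = 2*1*2.4988 = 4.9976, grad_y = 2*8*4.8495 = 77.592
  x_1 = 2.4988 - 0.02*4.9976 = 2.3988
  y_1 = 4.8495 - 0.02*77.592 = 3.2977
Step 2: grad_x = 2*1*2.3988 = 4.7977, grad_y = 2*8*3.2977 = 52.7626
  x_2 = 2.3988 - 0.02*4.7977 = 2.3029
  y_2 = 3.2977 - 0.02*52.7626 = 2.2424
Step 3: grad_x = 2*1*2.3029 = 4.6058, grad_y = 2*8*2.2424 = 35.8785
  x_3 = 2.3029 - 0.02*4.6058 = 2.2108
  y_3 = 2.2424 - 0.02*35.8785 = 1.5248
f(2.2108, 1.5248) = 1*2.2108^2 + 8*1.5248^2 = 23.4886


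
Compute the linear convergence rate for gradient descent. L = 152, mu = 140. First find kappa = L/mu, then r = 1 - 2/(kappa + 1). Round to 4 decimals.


Step 1: Compute the condition number.
kappa = L/mu = 152/140 = 1.0857
Step 2: Compute the convergence rate.
r = 1 - 2/(kappa + 1) = 1 - 2*mu/(L + mu) = (L - mu)/(L + mu) = 12/292 = 0.0411


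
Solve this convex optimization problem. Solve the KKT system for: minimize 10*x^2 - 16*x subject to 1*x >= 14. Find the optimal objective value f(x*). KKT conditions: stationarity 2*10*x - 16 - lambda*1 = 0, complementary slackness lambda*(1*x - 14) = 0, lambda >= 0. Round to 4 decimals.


Step 1: Try lambda = 0 (constraint inactive).
x_unc = 16/(2*10) = 0.8
Check: 1*0.8 = 0.8 < 14 -- violated!
Step 2: Constraint must be active: 1*x = 14
x* = 14/1 = 14.0
lambda = (2*10*14.0 - 16)/1 = 264.0
Step 3: Compute optimal value.
f(x*) = 10*14.0^2 - 16*14.0 = 1736.0


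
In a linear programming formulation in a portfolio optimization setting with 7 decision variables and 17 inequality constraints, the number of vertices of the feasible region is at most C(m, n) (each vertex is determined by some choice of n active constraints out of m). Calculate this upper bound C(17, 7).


Each vertex corresponds to some choice of n active constraints out of m, so the number of vertices is at most C(m, n) = m! / (n!(m-n)!).
m = 17, n = 7
Numerator: 17 * 16 * 15 * 14 * 13 * 12 * 11
Denominator: 7! = 5040
C(17, 7) = 19448


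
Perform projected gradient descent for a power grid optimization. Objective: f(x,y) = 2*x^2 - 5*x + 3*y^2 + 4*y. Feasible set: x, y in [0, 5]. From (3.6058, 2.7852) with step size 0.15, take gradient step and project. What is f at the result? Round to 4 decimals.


Step 1: Compute gradient at (3.6058, 2.7852).
grad_x = 2*2*3.6058 - 5 = 9.4232
grad_y = 2*3*2.7852 + 4 = 20.7112
Step 2: Gradient step.
x_raw = 3.6058 - 0.15*9.4232 = 2.1923
y_raw = 2.7852 - 0.15*20.7112 = -0.3215
Step 3: Project onto [0, 5].
x_proj = clip(2.1923) = 2.1923
y_proj = clip(-0.3215) = 0.0
Step 4: Evaluate f.
f(2.1923, 0.0) = -1.3491


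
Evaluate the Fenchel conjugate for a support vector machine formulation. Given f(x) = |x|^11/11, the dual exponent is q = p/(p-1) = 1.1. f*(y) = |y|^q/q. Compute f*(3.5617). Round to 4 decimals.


The conjugate exponent q satisfies 1/p + 1/q = 1.
p = 11, so q = 11/(11 - 1) = 1.1
|y|^q = 3.5617^1.1 = 4.0441
f*(3.5617) = 4.0441 / 1.1 = 3.6765


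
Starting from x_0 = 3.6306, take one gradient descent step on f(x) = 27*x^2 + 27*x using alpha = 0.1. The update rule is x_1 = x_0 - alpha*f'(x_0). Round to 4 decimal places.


We compute the gradient at x_0 and apply the update.
f'(x) = 54*x + 27
f'(3.6306) = 54*3.6306 + 27 = 223.0524
x_1 = 3.6306 - 0.1*223.0524 = -18.6746


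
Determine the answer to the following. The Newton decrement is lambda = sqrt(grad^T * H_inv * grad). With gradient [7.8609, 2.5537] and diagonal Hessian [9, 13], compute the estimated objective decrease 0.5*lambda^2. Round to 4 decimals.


Step 1: H is diagonal, so H^(-1) * g = [0.8734, 0.1964].
Step 2: g^T H^(-1) g = sum_i g_i^2 / H_ii
  = (7.8609)^2/9 + (2.5537)^2/13
  = 6.866 + 0.5016 = 7.3676
Step 3: Objective decrease = 0.5 * g^T H^(-1) g = 3.6838


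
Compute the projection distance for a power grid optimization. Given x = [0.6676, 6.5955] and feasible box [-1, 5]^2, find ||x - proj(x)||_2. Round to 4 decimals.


Project each component onto [-1, 5].
clip(0.6676) = 0.6676, clip(6.5955) = 5.0
Projection = [0.6676, 5.0]
Squared diffs: [0.0, 2.5456]
Distance = sqrt(2.5456) = 1.5955


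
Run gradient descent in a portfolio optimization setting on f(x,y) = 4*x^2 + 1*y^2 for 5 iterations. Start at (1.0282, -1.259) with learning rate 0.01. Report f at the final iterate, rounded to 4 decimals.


Gradient descent on f(x,y) = 4*x^2 + 1*y^2.
Starting point: (1.0282, -1.259), alpha = 0.01
Step 1: grad_x = 2*4*1.0282 = 8.2256, grad_y = 2*1*-1.259 = -2.518
  x_1 = 1.0282 - 0.01*8.2256 = 0.9459
  y_1 = -1.259 - 0.01*-2.518 = -1.2338
Step 2: grad_x = 2*4*0.9459 = 7.5676, grad_y = 2*1*-1.2338 = -2.4676
  x_2 = 0.9459 - 0.01*7.5676 = 0.8703
  y_2 = -1.2338 - 0.01*-2.4676 = -1.2091
Step 3: grad_x = 2*4*0.8703 = 6.9621, grad_y = 2*1*-1.2091 = -2.4183
  x_3 = 0.8703 - 0.01*6.9621 = 0.8006
  y_3 = -1.2091 - 0.01*-2.4183 = -1.185
Step 4: grad_x = 2*4*0.8006 = 6.4052, grad_y = 2*1*-1.185 = -2.3699
  x_4 = 0.8006 - 0.01*6.4052 = 0.7366
  y_4 = -1.185 - 0.01*-2.3699 = -1.1613
Step 5: grad_x = 2*4*0.7366 = 5.8928, grad_y = 2*1*-1.1613 = -2.3225
  x_5 = 0.7366 - 0.01*5.8928 = 0.6777
  y_5 = -1.1613 - 0.01*-2.3225 = -1.138
f(0.6777, -1.138) = 4*0.6777^2 + 1*(-1.138)^2 = 3.1321


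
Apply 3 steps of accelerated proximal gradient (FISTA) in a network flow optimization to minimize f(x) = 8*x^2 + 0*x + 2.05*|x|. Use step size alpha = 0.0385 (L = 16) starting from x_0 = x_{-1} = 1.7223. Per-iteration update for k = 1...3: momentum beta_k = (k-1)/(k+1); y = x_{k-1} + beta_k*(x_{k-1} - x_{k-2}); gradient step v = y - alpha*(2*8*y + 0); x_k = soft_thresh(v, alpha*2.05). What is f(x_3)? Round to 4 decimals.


FISTA on f(x) = 8*x^2 + 0*x + 2.05*|x|
L = 16, alpha = 0.0385
Iteration 1: beta = 0.0, y = 1.7223 + 0.0*(1.7223 - 1.7223) = 1.7223
  grad(y) = 27.5568, v = y - alpha*grad = 0.6614
  prox(v) = soft_thresh(0.6614, 0.0789) = 0.5824
Iteration 2: beta = 0.3333, y = 0.5824 + 0.3333*(0.5824 - 1.7223) = 0.2025
  grad(y) = 3.2397, v = y - alpha*grad = 0.0778
  prox(v) = soft_thresh(0.0778, 0.0789) = 0.0
Iteration 3: beta = 0.5, y = 0.0 + 0.5*(0.0 - 0.5824) = -0.2912
  grad(y) = -4.6595, v = y - alpha*grad = -0.1118
  prox(v) = soft_thresh(-0.1118, 0.0789) = -0.0329
f(x_3) = 8*(-0.0329)^2 + 0*(-0.0329) + 2.05*|-0.0329| = 0.0761


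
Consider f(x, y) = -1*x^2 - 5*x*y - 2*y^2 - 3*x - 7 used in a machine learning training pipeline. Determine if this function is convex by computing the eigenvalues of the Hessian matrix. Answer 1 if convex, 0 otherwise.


The Hessian of f(x,y) = -1*x^2 - 5*x*y - 2*y^2 - 3*x - 7 is:
H = [[-2, -5], [-5, -4]]
Trace = -2 - 4 = -6
Determinant = -2*-4 - (-5)^2 = -17
Discriminant = (-6)^2 - 4*-17 = 104.0
Eigenvalues: lambda_1 = -8.099, lambda_2 = 2.099
The function is not convex.

0


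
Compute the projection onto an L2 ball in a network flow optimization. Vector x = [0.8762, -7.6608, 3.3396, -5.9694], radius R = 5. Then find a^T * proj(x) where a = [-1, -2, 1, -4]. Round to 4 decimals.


Step 1: Compute ||x|| (intermediates to 6 decimals).
||x|| = sqrt(0.8762^2 + (-7.6608)^2 + 3.3396^2 + (-5.9694)^2) = 10.307388
Step 2: Project.
Since ||x|| > R, scale = R/||x|| = 5/10.307388 = 0.485089, proj(x) = scale * x
proj(x) = [0.425035, -3.71617, 1.620003, -2.89569]
Step 3: Dot product.
a^T * proj(x) = -1*0.425035 - 2*(-3.71617) + 1*1.620003 - 4*(-2.89569) = 20.2101


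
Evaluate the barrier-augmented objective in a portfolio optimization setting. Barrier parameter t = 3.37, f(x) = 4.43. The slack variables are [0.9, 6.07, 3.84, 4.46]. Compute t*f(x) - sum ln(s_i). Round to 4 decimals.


Step 1: Compute log-barrier.
ln values: [-0.1054, 1.8034, 1.3455, 1.4951]
phi = -(-0.1054 + 1.8034 + 1.3455 + 1.4951) = -4.5386
Step 2: Compute augmented objective.
t*f(x) = 3.37*4.43 = 14.9291
Total = 14.9291 - 4.5386 = 10.3905


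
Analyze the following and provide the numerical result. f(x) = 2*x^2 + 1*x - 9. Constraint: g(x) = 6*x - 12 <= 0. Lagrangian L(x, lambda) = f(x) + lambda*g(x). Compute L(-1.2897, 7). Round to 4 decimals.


Step 1: Evaluate f(x).
f(-1.2897) = 2*(-1.2897)^2 + 1*(-1.2897) - 9 = -6.963
Step 2: Evaluate g(x).
g(-1.2897) = 6*-1.2897 - 12 = -19.7382
Step 3: Compute Lagrangian.
L = -6.963 + 7*-19.7382 = -145.1304


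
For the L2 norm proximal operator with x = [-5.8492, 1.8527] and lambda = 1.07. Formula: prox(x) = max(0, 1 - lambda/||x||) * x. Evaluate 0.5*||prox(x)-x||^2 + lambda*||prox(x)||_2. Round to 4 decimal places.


Step 1: Compute ||x||.
||x|| = 6.1356
Step 2: Compute scaling factor.
scale = max(0, 1 - 1.07/6.1356) = 0.8256
Step 3: prox(x) = [-4.8291, 1.5296]
||prox(x)|| = 5.0656
Step 4: Proximal objective.
0.5*||prox-x||^2 = 0.5725
lambda*||prox|| = 5.4202
Total = 5.9926


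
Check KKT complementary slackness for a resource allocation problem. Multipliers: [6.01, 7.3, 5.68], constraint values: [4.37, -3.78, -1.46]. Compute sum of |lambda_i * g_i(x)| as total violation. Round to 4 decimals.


KKT complementary slackness check:
lambda_1 * g_1 = 6.01 * 4.37 = 26.2637
lambda_2 * g_2 = 7.3 * -3.78 = -27.594
lambda_3 * g_3 = 5.68 * -1.46 = -8.2928
Total violation = 26.2637 + 27.594 + 8.2928 = 62.1505


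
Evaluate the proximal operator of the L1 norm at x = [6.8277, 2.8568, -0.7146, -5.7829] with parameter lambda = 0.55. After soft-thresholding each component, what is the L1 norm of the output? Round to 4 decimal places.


Soft-thresholding with lambda = 0.55:
prox(6.8277) = sign(6.8277)*max(|6.8277| - 0.55, 0) = 6.2777
prox(2.8568) = sign(2.8568)*max(|2.8568| - 0.55, 0) = 2.3068
prox(-0.7146) = sign(-0.7146)*max(|-0.7146| - 0.55, 0) = -0.1646
prox(-5.7829) = sign(-5.7829)*max(|-5.7829| - 0.55, 0) = -5.2329
prox(x) = [6.2777, 2.3068, -0.1646, -5.2329]
||prox(x)||_1 = 6.2777 + 2.3068 + 0.1646 + 5.2329 = 13.982


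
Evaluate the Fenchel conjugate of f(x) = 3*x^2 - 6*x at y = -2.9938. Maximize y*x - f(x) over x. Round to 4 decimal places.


f*(y) = sup_x {y*x - a*x^2 - b*x} = sup_x {(y-b)*x - a*x^2}
FOC: (y - b) - 2a*x = 0 => x* = (y - b)/(2a)
x* = (-2.9938 + 6)/(2*3) = 0.501
f*(-2.9938) = (y-b)^2/(4a) = (-2.9938 + 6)^2/(4*3)
= 9.0372/12 = 0.7531


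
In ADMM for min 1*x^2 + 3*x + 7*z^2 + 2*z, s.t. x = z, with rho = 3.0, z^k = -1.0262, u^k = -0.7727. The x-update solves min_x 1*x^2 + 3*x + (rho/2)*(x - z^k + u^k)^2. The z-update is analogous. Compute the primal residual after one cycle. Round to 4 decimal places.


ADMM iteration with rho = 3.0, z^k = -1.0262, u^k = -0.7727
Step 1: x-update.
Minimize 1*x^2 + 3*x + (3.0/2)*(x + 1.0262 - 0.7727)^2
FOC: (2*1 + 3.0)*x = -3 + 3.0*(-1.0262 + 0.7727)
x^{k+1} = -0.7521
Step 2: z-update.
Minimize 7*z^2 + 2*z + (3.0/2)*(-0.7521 - z - 0.7727)^2
FOC: (2*7 + 3.0)*z = -2 + 3.0*(-0.7521 - 0.7727)
z^{k+1} = -0.3867
Step 3: u-update.
u^{k+1} = -0.7727 - 0.7521 + 0.3867 = -1.1381
Step 4: Primal residual = |-0.7521 + 0.3867| = 0.3654
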